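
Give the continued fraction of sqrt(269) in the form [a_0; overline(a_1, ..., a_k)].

[16; overline(2, 2, 32)]

Write x_i = (sqrt(269) + m_i)/d_i with (m_0, d_0) = (0, 1). a_0 = floor(sqrt(269)) = 16, since 16^2 = 256 <= 269 < 289 = 17^2.
Iterate m_{i+1} = d_i*a_i - m_i, d_{i+1} = (269 - m_{i+1}^2)/d_i, a_{i+1} = floor((a_0 + m_{i+1})/d_{i+1}):
  m_1 = 1*16 - 0 = 16, d_1 = (269 - 16^2)/1 = 13/1 = 13, a_1 = floor((16 + 16)/13) = 2.
  m_2 = 13*2 - 16 = 10, d_2 = (269 - 10^2)/13 = 169/13 = 13, a_2 = floor((16 + 10)/13) = 2.
  m_3 = 13*2 - 10 = 16, d_3 = (269 - 16^2)/13 = 13/13 = 1, a_3 = floor((16 + 16)/1) = 32.
  m_4 = 1*32 - 16 = 16, d_4 = (269 - 16^2)/1 = 13/1 = 13: (m_4, d_4) = (m_1, d_1) = (16, 13), so from here the quotients repeat a_1, ..., a_3; the period length is 3.
Hence the expansion of sqrt(269) is a_0 = 16 followed by the repeating block 2, 2, 32 (period 3).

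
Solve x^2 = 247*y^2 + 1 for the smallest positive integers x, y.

First expand sqrt(247) as a continued fraction. With x_i = (sqrt(247) + m_i)/d_i and (m_0, d_0) = (0, 1): a_0 = floor(sqrt(247)) = 15, since 15^2 = 225 <= 247 < 256 = 16^2.
Iterate m_{i+1} = d_i*a_i - m_i, d_{i+1} = (247 - m_{i+1}^2)/d_i, a_{i+1} = floor((a_0 + m_{i+1})/d_{i+1}):
  m_1 = 1*15 - 0 = 15, d_1 = (247 - 15^2)/1 = 22/1 = 22, a_1 = floor((15 + 15)/22) = 1.
  m_2 = 22*1 - 15 = 7, d_2 = (247 - 7^2)/22 = 198/22 = 9, a_2 = floor((15 + 7)/9) = 2.
  m_3 = 9*2 - 7 = 11, d_3 = (247 - 11^2)/9 = 126/9 = 14, a_3 = floor((15 + 11)/14) = 1.
  m_4 = 14*1 - 11 = 3, d_4 = (247 - 3^2)/14 = 238/14 = 17, a_4 = floor((15 + 3)/17) = 1.
  m_5 = 17*1 - 3 = 14, d_5 = (247 - 14^2)/17 = 51/17 = 3, a_5 = floor((15 + 14)/3) = 9.
  m_6 = 3*9 - 14 = 13, d_6 = (247 - 13^2)/3 = 78/3 = 26, a_6 = floor((15 + 13)/26) = 1.
  m_7 = 26*1 - 13 = 13, d_7 = (247 - 13^2)/26 = 78/26 = 3, a_7 = floor((15 + 13)/3) = 9.
  m_8 = 3*9 - 13 = 14, d_8 = (247 - 14^2)/3 = 51/3 = 17, a_8 = floor((15 + 14)/17) = 1.
  m_9 = 17*1 - 14 = 3, d_9 = (247 - 3^2)/17 = 238/17 = 14, a_9 = floor((15 + 3)/14) = 1.
  m_10 = 14*1 - 3 = 11, d_10 = (247 - 11^2)/14 = 126/14 = 9, a_10 = floor((15 + 11)/9) = 2.
  m_11 = 9*2 - 11 = 7, d_11 = (247 - 7^2)/9 = 198/9 = 22, a_11 = floor((15 + 7)/22) = 1.
  m_12 = 22*1 - 7 = 15, d_12 = (247 - 15^2)/22 = 22/22 = 1, a_12 = floor((15 + 15)/1) = 30.
  m_13 = 1*30 - 15 = 15, d_13 = (247 - 15^2)/1 = 22/1 = 22: (m_13, d_13) = (m_1, d_1) = (15, 22), so from here the quotients repeat a_1, ..., a_12; the period length is 12.
So sqrt(247) = [15; (1, 2, 1, 1, 9, 1, 9, 1, 1, 2, 1, 30)] with period length k = 12.
k is even, so the fundamental solution of x^2 - 247y^2 = 1 is (p_{k-1}, q_{k-1}) = (p_11, q_11); compute convergents through index 11.
Convergents (p_i = a_i*p_{i-1} + p_{i-2}, q_i = a_i*q_{i-1} + q_{i-2} with p_{-2}=0, p_{-1}=1, q_{-2}=1, q_{-1}=0):
  i=0: a_0=15, p_0 = 15*1 + 0 = 15, q_0 = 15*0 + 1 = 1.
  i=1: a_1=1, p_1 = 1*15 + 1 = 16, q_1 = 1*1 + 0 = 1.
  i=2: a_2=2, p_2 = 2*16 + 15 = 47, q_2 = 2*1 + 1 = 3.
  i=3: a_3=1, p_3 = 1*47 + 16 = 63, q_3 = 1*3 + 1 = 4.
  i=4: a_4=1, p_4 = 1*63 + 47 = 110, q_4 = 1*4 + 3 = 7.
  i=5: a_5=9, p_5 = 9*110 + 63 = 1053, q_5 = 9*7 + 4 = 67.
  i=6: a_6=1, p_6 = 1*1053 + 110 = 1163, q_6 = 1*67 + 7 = 74.
  i=7: a_7=9, p_7 = 9*1163 + 1053 = 11520, q_7 = 9*74 + 67 = 733.
  i=8: a_8=1, p_8 = 1*11520 + 1163 = 12683, q_8 = 1*733 + 74 = 807.
  i=9: a_9=1, p_9 = 1*12683 + 11520 = 24203, q_9 = 1*807 + 733 = 1540.
  i=10: a_10=2, p_10 = 2*24203 + 12683 = 61089, q_10 = 2*1540 + 807 = 3887.
  i=11: a_11=1, p_11 = 1*61089 + 24203 = 85292, q_11 = 1*3887 + 1540 = 5427.
Check: 85292^2 - 247*5427^2 = 7274725264 - 7274725263 = 1, so (x, y) = (85292, 5427) solves the equation, and by the theorem it is the least positive solution.

(x, y) = (85292, 5427)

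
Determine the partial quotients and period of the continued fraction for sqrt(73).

[8; (1, 1, 5, 5, 1, 1, 16)]

Write x_i = (sqrt(73) + m_i)/d_i with (m_0, d_0) = (0, 1). a_0 = floor(sqrt(73)) = 8, since 8^2 = 64 <= 73 < 81 = 9^2.
Iterate m_{i+1} = d_i*a_i - m_i, d_{i+1} = (73 - m_{i+1}^2)/d_i, a_{i+1} = floor((a_0 + m_{i+1})/d_{i+1}):
  m_1 = 1*8 - 0 = 8, d_1 = (73 - 8^2)/1 = 9/1 = 9, a_1 = floor((8 + 8)/9) = 1.
  m_2 = 9*1 - 8 = 1, d_2 = (73 - 1^2)/9 = 72/9 = 8, a_2 = floor((8 + 1)/8) = 1.
  m_3 = 8*1 - 1 = 7, d_3 = (73 - 7^2)/8 = 24/8 = 3, a_3 = floor((8 + 7)/3) = 5.
  m_4 = 3*5 - 7 = 8, d_4 = (73 - 8^2)/3 = 9/3 = 3, a_4 = floor((8 + 8)/3) = 5.
  m_5 = 3*5 - 8 = 7, d_5 = (73 - 7^2)/3 = 24/3 = 8, a_5 = floor((8 + 7)/8) = 1.
  m_6 = 8*1 - 7 = 1, d_6 = (73 - 1^2)/8 = 72/8 = 9, a_6 = floor((8 + 1)/9) = 1.
  m_7 = 9*1 - 1 = 8, d_7 = (73 - 8^2)/9 = 9/9 = 1, a_7 = floor((8 + 8)/1) = 16.
  m_8 = 1*16 - 8 = 8, d_8 = (73 - 8^2)/1 = 9/1 = 9: (m_8, d_8) = (m_1, d_1) = (8, 9), so from here the quotients repeat a_1, ..., a_7; the period length is 7.
Hence the expansion of sqrt(73) is a_0 = 8 followed by the repeating block 1, 1, 5, 5, 1, 1, 16 (period 7).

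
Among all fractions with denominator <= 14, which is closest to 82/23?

Expand x = 82/23 as a continued fraction with the Euclidean algorithm:
  82 = 3*23 + 13, so a_0 = 3.
  23 = 1*13 + 10, so a_1 = 1.
  13 = 1*10 + 3, so a_2 = 1.
  10 = 3*3 + 1, so a_3 = 3.
  3 = 3*1 + 0, so a_4 = 3.
so x = [3; 1, 1, 3, 3].
Convergents (p_i = a_i*p_{i-1} + p_{i-2}, q_i = a_i*q_{i-1} + q_{i-2} with p_{-2}=0, p_{-1}=1, q_{-2}=1, q_{-1}=0), until the denominator exceeds 14:
  i=0: a_0=3, p_0 = 3*1 + 0 = 3, q_0 = 3*0 + 1 = 1.
  i=1: a_1=1, p_1 = 1*3 + 1 = 4, q_1 = 1*1 + 0 = 1.
  i=2: a_2=1, p_2 = 1*4 + 3 = 7, q_2 = 1*1 + 1 = 2.
  i=3: a_3=3, p_3 = 3*7 + 4 = 25, q_3 = 3*2 + 1 = 7.
  i=4: a_4=3, p_4 = 3*25 + 7 = 82, q_4 = 3*7 + 2 = 23.
q_4 = 23 > 14, so the last convergent with denominator <= 14 is p_3/q_3 = 25/7.
The closest fraction with denominator <= 14 is either p_3/q_3 or the intermediate fraction (k*p_3 + p_2)/(k*q_3 + q_2) with the largest k >= 1 whose denominator stays <= 14; these approach x as k grows, and every other convergent or intermediate fraction in range is farther away.
Largest k: floor((14 - q_2)/q_3) = floor((14 - 2)/7) = 1.
That gives (1*25 + 7)/(1*7 + 2) = 32/9.
Compare the errors: |x - 25/7| = |82*7 - 25*23|/(23*7) = 1/161, and |x - 32/9| = |82*9 - 32*23|/(23*9) = 2/207.
Cross-multiplying, 1*207 = 207 < 322 = 2*161, so 1/161 is smaller: the convergent 25/7 is closer to x than 32/9.

25/7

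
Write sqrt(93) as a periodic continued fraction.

Write x_i = (sqrt(93) + m_i)/d_i with (m_0, d_0) = (0, 1). a_0 = floor(sqrt(93)) = 9, since 9^2 = 81 <= 93 < 100 = 10^2.
Iterate m_{i+1} = d_i*a_i - m_i, d_{i+1} = (93 - m_{i+1}^2)/d_i, a_{i+1} = floor((a_0 + m_{i+1})/d_{i+1}):
  m_1 = 1*9 - 0 = 9, d_1 = (93 - 9^2)/1 = 12/1 = 12, a_1 = floor((9 + 9)/12) = 1.
  m_2 = 12*1 - 9 = 3, d_2 = (93 - 3^2)/12 = 84/12 = 7, a_2 = floor((9 + 3)/7) = 1.
  m_3 = 7*1 - 3 = 4, d_3 = (93 - 4^2)/7 = 77/7 = 11, a_3 = floor((9 + 4)/11) = 1.
  m_4 = 11*1 - 4 = 7, d_4 = (93 - 7^2)/11 = 44/11 = 4, a_4 = floor((9 + 7)/4) = 4.
  m_5 = 4*4 - 7 = 9, d_5 = (93 - 9^2)/4 = 12/4 = 3, a_5 = floor((9 + 9)/3) = 6.
  m_6 = 3*6 - 9 = 9, d_6 = (93 - 9^2)/3 = 12/3 = 4, a_6 = floor((9 + 9)/4) = 4.
  m_7 = 4*4 - 9 = 7, d_7 = (93 - 7^2)/4 = 44/4 = 11, a_7 = floor((9 + 7)/11) = 1.
  m_8 = 11*1 - 7 = 4, d_8 = (93 - 4^2)/11 = 77/11 = 7, a_8 = floor((9 + 4)/7) = 1.
  m_9 = 7*1 - 4 = 3, d_9 = (93 - 3^2)/7 = 84/7 = 12, a_9 = floor((9 + 3)/12) = 1.
  m_10 = 12*1 - 3 = 9, d_10 = (93 - 9^2)/12 = 12/12 = 1, a_10 = floor((9 + 9)/1) = 18.
  m_11 = 1*18 - 9 = 9, d_11 = (93 - 9^2)/1 = 12/1 = 12: (m_11, d_11) = (m_1, d_1) = (9, 12), so from here the quotients repeat a_1, ..., a_10; the period length is 10.
Hence the expansion of sqrt(93) is a_0 = 9 followed by the repeating block 1, 1, 1, 4, 6, 4, 1, 1, 1, 18 (period 10).

[9; (1, 1, 1, 4, 6, 4, 1, 1, 1, 18)]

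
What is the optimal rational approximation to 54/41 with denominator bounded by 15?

17/13

Expand x = 54/41 as a continued fraction with the Euclidean algorithm:
  54 = 1*41 + 13, so a_0 = 1.
  41 = 3*13 + 2, so a_1 = 3.
  13 = 6*2 + 1, so a_2 = 6.
  2 = 2*1 + 0, so a_3 = 2.
so x = [1; 3, 6, 2].
Convergents (p_i = a_i*p_{i-1} + p_{i-2}, q_i = a_i*q_{i-1} + q_{i-2} with p_{-2}=0, p_{-1}=1, q_{-2}=1, q_{-1}=0), until the denominator exceeds 15:
  i=0: a_0=1, p_0 = 1*1 + 0 = 1, q_0 = 1*0 + 1 = 1.
  i=1: a_1=3, p_1 = 3*1 + 1 = 4, q_1 = 3*1 + 0 = 3.
  i=2: a_2=6, p_2 = 6*4 + 1 = 25, q_2 = 6*3 + 1 = 19.
q_2 = 19 > 15, so the last convergent with denominator <= 15 is p_1/q_1 = 4/3.
The closest fraction with denominator <= 15 is either p_1/q_1 or the intermediate fraction (k*p_1 + p_0)/(k*q_1 + q_0) with the largest k >= 1 whose denominator stays <= 15; these approach x as k grows, and every other convergent or intermediate fraction in range is farther away.
Largest k: floor((15 - q_0)/q_1) = floor((15 - 1)/3) = 4.
That gives (4*4 + 1)/(4*3 + 1) = 17/13.
Compare the errors: |x - 4/3| = |54*3 - 4*41|/(41*3) = 2/123, and |x - 17/13| = |54*13 - 17*41|/(41*13) = 5/533.
Cross-multiplying, 5*123 = 615 < 1066 = 2*533, so 5/533 is smaller: the intermediate fraction 17/13 is closer to x than 4/3.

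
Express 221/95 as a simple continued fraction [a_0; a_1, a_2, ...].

Run the Euclidean algorithm on 221 and 95; the successive quotients are the partial quotients a_0, a_1, ... (each step inverts the fractional part left over by the previous one):
  221 = 2*95 + 31, so a_0 = 2.
  95 = 3*31 + 2, so a_1 = 3.
  31 = 15*2 + 1, so a_2 = 15.
  2 = 2*1 + 0, so a_3 = 2.
The remainder reaches 0 after 4 divisions, so the expansion has 4 partial quotients, read off in order.

[2; 3, 15, 2]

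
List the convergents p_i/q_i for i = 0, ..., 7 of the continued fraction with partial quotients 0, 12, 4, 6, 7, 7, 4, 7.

0/1, 1/12, 4/49, 25/306, 179/2191, 1278/15643, 5291/64763, 38315/468984

Using the convergent recurrence p_i = a_i*p_{i-1} + p_{i-2}, q_i = a_i*q_{i-1} + q_{i-2} with p_{-2}=0, p_{-1}=1, q_{-2}=1, q_{-1}=0:
  i=0: a_0=0, p_0 = 0*1 + 0 = 0, q_0 = 0*0 + 1 = 1.
  i=1: a_1=12, p_1 = 12*0 + 1 = 1, q_1 = 12*1 + 0 = 12.
  i=2: a_2=4, p_2 = 4*1 + 0 = 4, q_2 = 4*12 + 1 = 49.
  i=3: a_3=6, p_3 = 6*4 + 1 = 25, q_3 = 6*49 + 12 = 306.
  i=4: a_4=7, p_4 = 7*25 + 4 = 179, q_4 = 7*306 + 49 = 2191.
  i=5: a_5=7, p_5 = 7*179 + 25 = 1278, q_5 = 7*2191 + 306 = 15643.
  i=6: a_6=4, p_6 = 4*1278 + 179 = 5291, q_6 = 4*15643 + 2191 = 64763.
  i=7: a_7=7, p_7 = 7*5291 + 1278 = 38315, q_7 = 7*64763 + 15643 = 468984.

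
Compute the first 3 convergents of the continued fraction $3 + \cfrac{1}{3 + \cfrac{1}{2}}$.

Using the convergent recurrence p_i = a_i*p_{i-1} + p_{i-2}, q_i = a_i*q_{i-1} + q_{i-2} with p_{-2}=0, p_{-1}=1, q_{-2}=1, q_{-1}=0:
  i=0: a_0=3, p_0 = 3*1 + 0 = 3, q_0 = 3*0 + 1 = 1.
  i=1: a_1=3, p_1 = 3*3 + 1 = 10, q_1 = 3*1 + 0 = 3.
  i=2: a_2=2, p_2 = 2*10 + 3 = 23, q_2 = 2*3 + 1 = 7.

3/1, 10/3, 23/7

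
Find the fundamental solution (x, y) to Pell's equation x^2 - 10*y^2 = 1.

First expand sqrt(10) as a continued fraction. With x_i = (sqrt(10) + m_i)/d_i and (m_0, d_0) = (0, 1): a_0 = floor(sqrt(10)) = 3, since 3^2 = 9 <= 10 < 16 = 4^2.
Iterate m_{i+1} = d_i*a_i - m_i, d_{i+1} = (10 - m_{i+1}^2)/d_i, a_{i+1} = floor((a_0 + m_{i+1})/d_{i+1}):
  m_1 = 1*3 - 0 = 3, d_1 = (10 - 3^2)/1 = 1/1 = 1, a_1 = floor((3 + 3)/1) = 6.
  m_2 = 1*6 - 3 = 3, d_2 = (10 - 3^2)/1 = 1/1 = 1: (m_2, d_2) = (m_1, d_1) = (3, 1), so from here the quotient a_1 repeats; the period length is 1.
So sqrt(10) = [3; (6)] with period length k = 1.
k is odd, so (p_{k-1}, q_{k-1}) only solves x^2 - 10y^2 = -1 and the fundamental solution of x^2 - 10y^2 = 1 is (p_{2k-1}, q_{2k-1}) = (p_1, q_1); compute convergents through index 1, running through the period twice.
Convergents (p_i = a_i*p_{i-1} + p_{i-2}, q_i = a_i*q_{i-1} + q_{i-2} with p_{-2}=0, p_{-1}=1, q_{-2}=1, q_{-1}=0):
  i=0: a_0=3, p_0 = 3*1 + 0 = 3, q_0 = 3*0 + 1 = 1.
  i=1: a_1=6, p_1 = 6*3 + 1 = 19, q_1 = 6*1 + 0 = 6.
Indeed p_0^2 - 10*q_0^2 = 9 - 10 = -1, not +1.
Check: 19^2 - 10*6^2 = 361 - 360 = 1, so (x, y) = (19, 6) solves the equation, and by the theorem it is the least positive solution.

(x, y) = (19, 6)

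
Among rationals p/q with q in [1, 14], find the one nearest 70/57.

16/13

Expand x = 70/57 as a continued fraction with the Euclidean algorithm:
  70 = 1*57 + 13, so a_0 = 1.
  57 = 4*13 + 5, so a_1 = 4.
  13 = 2*5 + 3, so a_2 = 2.
  5 = 1*3 + 2, so a_3 = 1.
  3 = 1*2 + 1, so a_4 = 1.
  2 = 2*1 + 0, so a_5 = 2.
so x = [1; 4, 2, 1, 1, 2].
Convergents (p_i = a_i*p_{i-1} + p_{i-2}, q_i = a_i*q_{i-1} + q_{i-2} with p_{-2}=0, p_{-1}=1, q_{-2}=1, q_{-1}=0), until the denominator exceeds 14:
  i=0: a_0=1, p_0 = 1*1 + 0 = 1, q_0 = 1*0 + 1 = 1.
  i=1: a_1=4, p_1 = 4*1 + 1 = 5, q_1 = 4*1 + 0 = 4.
  i=2: a_2=2, p_2 = 2*5 + 1 = 11, q_2 = 2*4 + 1 = 9.
  i=3: a_3=1, p_3 = 1*11 + 5 = 16, q_3 = 1*9 + 4 = 13.
  i=4: a_4=1, p_4 = 1*16 + 11 = 27, q_4 = 1*13 + 9 = 22.
q_4 = 22 > 14, so the last convergent with denominator <= 14 is p_3/q_3 = 16/13.
The closest fraction with denominator <= 14 is either p_3/q_3 or the intermediate fraction (k*p_3 + p_2)/(k*q_3 + q_2) with the largest k >= 1 whose denominator stays <= 14; these approach x as k grows, and every other convergent or intermediate fraction in range is farther away.
Largest k: floor((14 - q_2)/q_3) = floor((14 - 9)/13) = 0.
Since k = 0, no intermediate fraction beyond p_3/q_3 has denominator <= 14, so the convergent 16/13 is the closest (its error is |70*13 - 16*57|/(57*13) = 2/741).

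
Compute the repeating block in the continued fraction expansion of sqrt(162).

[12; (1, 2, 1, 2, 12, 2, 1, 2, 1, 24)]

Write x_i = (sqrt(162) + m_i)/d_i with (m_0, d_0) = (0, 1). a_0 = floor(sqrt(162)) = 12, since 12^2 = 144 <= 162 < 169 = 13^2.
Iterate m_{i+1} = d_i*a_i - m_i, d_{i+1} = (162 - m_{i+1}^2)/d_i, a_{i+1} = floor((a_0 + m_{i+1})/d_{i+1}):
  m_1 = 1*12 - 0 = 12, d_1 = (162 - 12^2)/1 = 18/1 = 18, a_1 = floor((12 + 12)/18) = 1.
  m_2 = 18*1 - 12 = 6, d_2 = (162 - 6^2)/18 = 126/18 = 7, a_2 = floor((12 + 6)/7) = 2.
  m_3 = 7*2 - 6 = 8, d_3 = (162 - 8^2)/7 = 98/7 = 14, a_3 = floor((12 + 8)/14) = 1.
  m_4 = 14*1 - 8 = 6, d_4 = (162 - 6^2)/14 = 126/14 = 9, a_4 = floor((12 + 6)/9) = 2.
  m_5 = 9*2 - 6 = 12, d_5 = (162 - 12^2)/9 = 18/9 = 2, a_5 = floor((12 + 12)/2) = 12.
  m_6 = 2*12 - 12 = 12, d_6 = (162 - 12^2)/2 = 18/2 = 9, a_6 = floor((12 + 12)/9) = 2.
  m_7 = 9*2 - 12 = 6, d_7 = (162 - 6^2)/9 = 126/9 = 14, a_7 = floor((12 + 6)/14) = 1.
  m_8 = 14*1 - 6 = 8, d_8 = (162 - 8^2)/14 = 98/14 = 7, a_8 = floor((12 + 8)/7) = 2.
  m_9 = 7*2 - 8 = 6, d_9 = (162 - 6^2)/7 = 126/7 = 18, a_9 = floor((12 + 6)/18) = 1.
  m_10 = 18*1 - 6 = 12, d_10 = (162 - 12^2)/18 = 18/18 = 1, a_10 = floor((12 + 12)/1) = 24.
  m_11 = 1*24 - 12 = 12, d_11 = (162 - 12^2)/1 = 18/1 = 18: (m_11, d_11) = (m_1, d_1) = (12, 18), so from here the quotients repeat a_1, ..., a_10; the period length is 10.
Hence the expansion of sqrt(162) is a_0 = 12 followed by the repeating block 1, 2, 1, 2, 12, 2, 1, 2, 1, 24 (period 10).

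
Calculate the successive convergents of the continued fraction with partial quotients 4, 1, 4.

4/1, 5/1, 24/5

Using the convergent recurrence p_i = a_i*p_{i-1} + p_{i-2}, q_i = a_i*q_{i-1} + q_{i-2} with p_{-2}=0, p_{-1}=1, q_{-2}=1, q_{-1}=0:
  i=0: a_0=4, p_0 = 4*1 + 0 = 4, q_0 = 4*0 + 1 = 1.
  i=1: a_1=1, p_1 = 1*4 + 1 = 5, q_1 = 1*1 + 0 = 1.
  i=2: a_2=4, p_2 = 4*5 + 4 = 24, q_2 = 4*1 + 1 = 5.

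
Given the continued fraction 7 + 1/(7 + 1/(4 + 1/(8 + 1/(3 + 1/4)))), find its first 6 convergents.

7/1, 50/7, 207/29, 1706/239, 5325/746, 23006/3223

Using the convergent recurrence p_i = a_i*p_{i-1} + p_{i-2}, q_i = a_i*q_{i-1} + q_{i-2} with p_{-2}=0, p_{-1}=1, q_{-2}=1, q_{-1}=0:
  i=0: a_0=7, p_0 = 7*1 + 0 = 7, q_0 = 7*0 + 1 = 1.
  i=1: a_1=7, p_1 = 7*7 + 1 = 50, q_1 = 7*1 + 0 = 7.
  i=2: a_2=4, p_2 = 4*50 + 7 = 207, q_2 = 4*7 + 1 = 29.
  i=3: a_3=8, p_3 = 8*207 + 50 = 1706, q_3 = 8*29 + 7 = 239.
  i=4: a_4=3, p_4 = 3*1706 + 207 = 5325, q_4 = 3*239 + 29 = 746.
  i=5: a_5=4, p_5 = 4*5325 + 1706 = 23006, q_5 = 4*746 + 239 = 3223.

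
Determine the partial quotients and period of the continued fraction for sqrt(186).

Write x_i = (sqrt(186) + m_i)/d_i with (m_0, d_0) = (0, 1). a_0 = floor(sqrt(186)) = 13, since 13^2 = 169 <= 186 < 196 = 14^2.
Iterate m_{i+1} = d_i*a_i - m_i, d_{i+1} = (186 - m_{i+1}^2)/d_i, a_{i+1} = floor((a_0 + m_{i+1})/d_{i+1}):
  m_1 = 1*13 - 0 = 13, d_1 = (186 - 13^2)/1 = 17/1 = 17, a_1 = floor((13 + 13)/17) = 1.
  m_2 = 17*1 - 13 = 4, d_2 = (186 - 4^2)/17 = 170/17 = 10, a_2 = floor((13 + 4)/10) = 1.
  m_3 = 10*1 - 4 = 6, d_3 = (186 - 6^2)/10 = 150/10 = 15, a_3 = floor((13 + 6)/15) = 1.
  m_4 = 15*1 - 6 = 9, d_4 = (186 - 9^2)/15 = 105/15 = 7, a_4 = floor((13 + 9)/7) = 3.
  m_5 = 7*3 - 9 = 12, d_5 = (186 - 12^2)/7 = 42/7 = 6, a_5 = floor((13 + 12)/6) = 4.
  m_6 = 6*4 - 12 = 12, d_6 = (186 - 12^2)/6 = 42/6 = 7, a_6 = floor((13 + 12)/7) = 3.
  m_7 = 7*3 - 12 = 9, d_7 = (186 - 9^2)/7 = 105/7 = 15, a_7 = floor((13 + 9)/15) = 1.
  m_8 = 15*1 - 9 = 6, d_8 = (186 - 6^2)/15 = 150/15 = 10, a_8 = floor((13 + 6)/10) = 1.
  m_9 = 10*1 - 6 = 4, d_9 = (186 - 4^2)/10 = 170/10 = 17, a_9 = floor((13 + 4)/17) = 1.
  m_10 = 17*1 - 4 = 13, d_10 = (186 - 13^2)/17 = 17/17 = 1, a_10 = floor((13 + 13)/1) = 26.
  m_11 = 1*26 - 13 = 13, d_11 = (186 - 13^2)/1 = 17/1 = 17: (m_11, d_11) = (m_1, d_1) = (13, 17), so from here the quotients repeat a_1, ..., a_10; the period length is 10.
Hence the expansion of sqrt(186) is a_0 = 13 followed by the repeating block 1, 1, 1, 3, 4, 3, 1, 1, 1, 26 (period 10).

[13; (1, 1, 1, 3, 4, 3, 1, 1, 1, 26)]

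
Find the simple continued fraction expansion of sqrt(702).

Write x_i = (sqrt(702) + m_i)/d_i with (m_0, d_0) = (0, 1). a_0 = floor(sqrt(702)) = 26, since 26^2 = 676 <= 702 < 729 = 27^2.
Iterate m_{i+1} = d_i*a_i - m_i, d_{i+1} = (702 - m_{i+1}^2)/d_i, a_{i+1} = floor((a_0 + m_{i+1})/d_{i+1}):
  m_1 = 1*26 - 0 = 26, d_1 = (702 - 26^2)/1 = 26/1 = 26, a_1 = floor((26 + 26)/26) = 2.
  m_2 = 26*2 - 26 = 26, d_2 = (702 - 26^2)/26 = 26/26 = 1, a_2 = floor((26 + 26)/1) = 52.
  m_3 = 1*52 - 26 = 26, d_3 = (702 - 26^2)/1 = 26/1 = 26: (m_3, d_3) = (m_1, d_1) = (26, 26), so from here the quotients repeat a_1, a_2; the period length is 2.
Hence the expansion of sqrt(702) is a_0 = 26 followed by the repeating block 2, 52 (period 2).

[26; (2, 52)]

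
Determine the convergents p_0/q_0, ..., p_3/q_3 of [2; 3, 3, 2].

Using the convergent recurrence p_i = a_i*p_{i-1} + p_{i-2}, q_i = a_i*q_{i-1} + q_{i-2} with p_{-2}=0, p_{-1}=1, q_{-2}=1, q_{-1}=0:
  i=0: a_0=2, p_0 = 2*1 + 0 = 2, q_0 = 2*0 + 1 = 1.
  i=1: a_1=3, p_1 = 3*2 + 1 = 7, q_1 = 3*1 + 0 = 3.
  i=2: a_2=3, p_2 = 3*7 + 2 = 23, q_2 = 3*3 + 1 = 10.
  i=3: a_3=2, p_3 = 2*23 + 7 = 53, q_3 = 2*10 + 3 = 23.

2/1, 7/3, 23/10, 53/23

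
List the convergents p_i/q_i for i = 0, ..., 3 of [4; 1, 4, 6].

4/1, 5/1, 24/5, 149/31

Using the convergent recurrence p_i = a_i*p_{i-1} + p_{i-2}, q_i = a_i*q_{i-1} + q_{i-2} with p_{-2}=0, p_{-1}=1, q_{-2}=1, q_{-1}=0:
  i=0: a_0=4, p_0 = 4*1 + 0 = 4, q_0 = 4*0 + 1 = 1.
  i=1: a_1=1, p_1 = 1*4 + 1 = 5, q_1 = 1*1 + 0 = 1.
  i=2: a_2=4, p_2 = 4*5 + 4 = 24, q_2 = 4*1 + 1 = 5.
  i=3: a_3=6, p_3 = 6*24 + 5 = 149, q_3 = 6*5 + 1 = 31.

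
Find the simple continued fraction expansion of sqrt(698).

Write x_i = (sqrt(698) + m_i)/d_i with (m_0, d_0) = (0, 1). a_0 = floor(sqrt(698)) = 26, since 26^2 = 676 <= 698 < 729 = 27^2.
Iterate m_{i+1} = d_i*a_i - m_i, d_{i+1} = (698 - m_{i+1}^2)/d_i, a_{i+1} = floor((a_0 + m_{i+1})/d_{i+1}):
  m_1 = 1*26 - 0 = 26, d_1 = (698 - 26^2)/1 = 22/1 = 22, a_1 = floor((26 + 26)/22) = 2.
  m_2 = 22*2 - 26 = 18, d_2 = (698 - 18^2)/22 = 374/22 = 17, a_2 = floor((26 + 18)/17) = 2.
  m_3 = 17*2 - 18 = 16, d_3 = (698 - 16^2)/17 = 442/17 = 26, a_3 = floor((26 + 16)/26) = 1.
  m_4 = 26*1 - 16 = 10, d_4 = (698 - 10^2)/26 = 598/26 = 23, a_4 = floor((26 + 10)/23) = 1.
  m_5 = 23*1 - 10 = 13, d_5 = (698 - 13^2)/23 = 529/23 = 23, a_5 = floor((26 + 13)/23) = 1.
  m_6 = 23*1 - 13 = 10, d_6 = (698 - 10^2)/23 = 598/23 = 26, a_6 = floor((26 + 10)/26) = 1.
  m_7 = 26*1 - 10 = 16, d_7 = (698 - 16^2)/26 = 442/26 = 17, a_7 = floor((26 + 16)/17) = 2.
  m_8 = 17*2 - 16 = 18, d_8 = (698 - 18^2)/17 = 374/17 = 22, a_8 = floor((26 + 18)/22) = 2.
  m_9 = 22*2 - 18 = 26, d_9 = (698 - 26^2)/22 = 22/22 = 1, a_9 = floor((26 + 26)/1) = 52.
  m_10 = 1*52 - 26 = 26, d_10 = (698 - 26^2)/1 = 22/1 = 22: (m_10, d_10) = (m_1, d_1) = (26, 22), so from here the quotients repeat a_1, ..., a_9; the period length is 9.
Hence the expansion of sqrt(698) is a_0 = 26 followed by the repeating block 2, 2, 1, 1, 1, 1, 2, 2, 52 (period 9).

[26; (2, 2, 1, 1, 1, 1, 2, 2, 52)]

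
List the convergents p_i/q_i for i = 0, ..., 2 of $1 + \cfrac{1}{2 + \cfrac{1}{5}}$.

1/1, 3/2, 16/11

Using the convergent recurrence p_i = a_i*p_{i-1} + p_{i-2}, q_i = a_i*q_{i-1} + q_{i-2} with p_{-2}=0, p_{-1}=1, q_{-2}=1, q_{-1}=0:
  i=0: a_0=1, p_0 = 1*1 + 0 = 1, q_0 = 1*0 + 1 = 1.
  i=1: a_1=2, p_1 = 2*1 + 1 = 3, q_1 = 2*1 + 0 = 2.
  i=2: a_2=5, p_2 = 5*3 + 1 = 16, q_2 = 5*2 + 1 = 11.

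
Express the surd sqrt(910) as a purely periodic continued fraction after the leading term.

Write x_i = (sqrt(910) + m_i)/d_i with (m_0, d_0) = (0, 1). a_0 = floor(sqrt(910)) = 30, since 30^2 = 900 <= 910 < 961 = 31^2.
Iterate m_{i+1} = d_i*a_i - m_i, d_{i+1} = (910 - m_{i+1}^2)/d_i, a_{i+1} = floor((a_0 + m_{i+1})/d_{i+1}):
  m_1 = 1*30 - 0 = 30, d_1 = (910 - 30^2)/1 = 10/1 = 10, a_1 = floor((30 + 30)/10) = 6.
  m_2 = 10*6 - 30 = 30, d_2 = (910 - 30^2)/10 = 10/10 = 1, a_2 = floor((30 + 30)/1) = 60.
  m_3 = 1*60 - 30 = 30, d_3 = (910 - 30^2)/1 = 10/1 = 10: (m_3, d_3) = (m_1, d_1) = (30, 10), so from here the quotients repeat a_1, a_2; the period length is 2.
Hence the expansion of sqrt(910) is a_0 = 30 followed by the repeating block 6, 60 (period 2).

[30; (6, 60)]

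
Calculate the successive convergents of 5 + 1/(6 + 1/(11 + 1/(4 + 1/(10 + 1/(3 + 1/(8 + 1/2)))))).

Using the convergent recurrence p_i = a_i*p_{i-1} + p_{i-2}, q_i = a_i*q_{i-1} + q_{i-2} with p_{-2}=0, p_{-1}=1, q_{-2}=1, q_{-1}=0:
  i=0: a_0=5, p_0 = 5*1 + 0 = 5, q_0 = 5*0 + 1 = 1.
  i=1: a_1=6, p_1 = 6*5 + 1 = 31, q_1 = 6*1 + 0 = 6.
  i=2: a_2=11, p_2 = 11*31 + 5 = 346, q_2 = 11*6 + 1 = 67.
  i=3: a_3=4, p_3 = 4*346 + 31 = 1415, q_3 = 4*67 + 6 = 274.
  i=4: a_4=10, p_4 = 10*1415 + 346 = 14496, q_4 = 10*274 + 67 = 2807.
  i=5: a_5=3, p_5 = 3*14496 + 1415 = 44903, q_5 = 3*2807 + 274 = 8695.
  i=6: a_6=8, p_6 = 8*44903 + 14496 = 373720, q_6 = 8*8695 + 2807 = 72367.
  i=7: a_7=2, p_7 = 2*373720 + 44903 = 792343, q_7 = 2*72367 + 8695 = 153429.

5/1, 31/6, 346/67, 1415/274, 14496/2807, 44903/8695, 373720/72367, 792343/153429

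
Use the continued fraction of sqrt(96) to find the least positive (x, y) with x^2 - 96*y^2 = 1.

First expand sqrt(96) as a continued fraction. With x_i = (sqrt(96) + m_i)/d_i and (m_0, d_0) = (0, 1): a_0 = floor(sqrt(96)) = 9, since 9^2 = 81 <= 96 < 100 = 10^2.
Iterate m_{i+1} = d_i*a_i - m_i, d_{i+1} = (96 - m_{i+1}^2)/d_i, a_{i+1} = floor((a_0 + m_{i+1})/d_{i+1}):
  m_1 = 1*9 - 0 = 9, d_1 = (96 - 9^2)/1 = 15/1 = 15, a_1 = floor((9 + 9)/15) = 1.
  m_2 = 15*1 - 9 = 6, d_2 = (96 - 6^2)/15 = 60/15 = 4, a_2 = floor((9 + 6)/4) = 3.
  m_3 = 4*3 - 6 = 6, d_3 = (96 - 6^2)/4 = 60/4 = 15, a_3 = floor((9 + 6)/15) = 1.
  m_4 = 15*1 - 6 = 9, d_4 = (96 - 9^2)/15 = 15/15 = 1, a_4 = floor((9 + 9)/1) = 18.
  m_5 = 1*18 - 9 = 9, d_5 = (96 - 9^2)/1 = 15/1 = 15: (m_5, d_5) = (m_1, d_1) = (9, 15), so from here the quotients repeat a_1, ..., a_4; the period length is 4.
So sqrt(96) = [9; (1, 3, 1, 18)] with period length k = 4.
k is even, so the fundamental solution of x^2 - 96y^2 = 1 is (p_{k-1}, q_{k-1}) = (p_3, q_3); compute convergents through index 3.
Convergents (p_i = a_i*p_{i-1} + p_{i-2}, q_i = a_i*q_{i-1} + q_{i-2} with p_{-2}=0, p_{-1}=1, q_{-2}=1, q_{-1}=0):
  i=0: a_0=9, p_0 = 9*1 + 0 = 9, q_0 = 9*0 + 1 = 1.
  i=1: a_1=1, p_1 = 1*9 + 1 = 10, q_1 = 1*1 + 0 = 1.
  i=2: a_2=3, p_2 = 3*10 + 9 = 39, q_2 = 3*1 + 1 = 4.
  i=3: a_3=1, p_3 = 1*39 + 10 = 49, q_3 = 1*4 + 1 = 5.
Check: 49^2 - 96*5^2 = 2401 - 2400 = 1, so (x, y) = (49, 5) solves the equation, and by the theorem it is the least positive solution.

(x, y) = (49, 5)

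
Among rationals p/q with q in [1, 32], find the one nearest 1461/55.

Expand x = 1461/55 as a continued fraction with the Euclidean algorithm:
  1461 = 26*55 + 31, so a_0 = 26.
  55 = 1*31 + 24, so a_1 = 1.
  31 = 1*24 + 7, so a_2 = 1.
  24 = 3*7 + 3, so a_3 = 3.
  7 = 2*3 + 1, so a_4 = 2.
  3 = 3*1 + 0, so a_5 = 3.
so x = [26; 1, 1, 3, 2, 3].
Convergents (p_i = a_i*p_{i-1} + p_{i-2}, q_i = a_i*q_{i-1} + q_{i-2} with p_{-2}=0, p_{-1}=1, q_{-2}=1, q_{-1}=0), until the denominator exceeds 32:
  i=0: a_0=26, p_0 = 26*1 + 0 = 26, q_0 = 26*0 + 1 = 1.
  i=1: a_1=1, p_1 = 1*26 + 1 = 27, q_1 = 1*1 + 0 = 1.
  i=2: a_2=1, p_2 = 1*27 + 26 = 53, q_2 = 1*1 + 1 = 2.
  i=3: a_3=3, p_3 = 3*53 + 27 = 186, q_3 = 3*2 + 1 = 7.
  i=4: a_4=2, p_4 = 2*186 + 53 = 425, q_4 = 2*7 + 2 = 16.
  i=5: a_5=3, p_5 = 3*425 + 186 = 1461, q_5 = 3*16 + 7 = 55.
q_5 = 55 > 32, so the last convergent with denominator <= 32 is p_4/q_4 = 425/16.
The closest fraction with denominator <= 32 is either p_4/q_4 or the intermediate fraction (k*p_4 + p_3)/(k*q_4 + q_3) with the largest k >= 1 whose denominator stays <= 32; these approach x as k grows, and every other convergent or intermediate fraction in range is farther away.
Largest k: floor((32 - q_3)/q_4) = floor((32 - 7)/16) = 1.
That gives (1*425 + 186)/(1*16 + 7) = 611/23.
Compare the errors: |x - 425/16| = |1461*16 - 425*55|/(55*16) = 1/880, and |x - 611/23| = |1461*23 - 611*55|/(55*23) = 2/1265.
Cross-multiplying, 1*1265 = 1265 < 1760 = 2*880, so 1/880 is smaller: the convergent 425/16 is closer to x than 611/23.

425/16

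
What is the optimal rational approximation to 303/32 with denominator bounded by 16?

Expand x = 303/32 as a continued fraction with the Euclidean algorithm:
  303 = 9*32 + 15, so a_0 = 9.
  32 = 2*15 + 2, so a_1 = 2.
  15 = 7*2 + 1, so a_2 = 7.
  2 = 2*1 + 0, so a_3 = 2.
so x = [9; 2, 7, 2].
Convergents (p_i = a_i*p_{i-1} + p_{i-2}, q_i = a_i*q_{i-1} + q_{i-2} with p_{-2}=0, p_{-1}=1, q_{-2}=1, q_{-1}=0), until the denominator exceeds 16:
  i=0: a_0=9, p_0 = 9*1 + 0 = 9, q_0 = 9*0 + 1 = 1.
  i=1: a_1=2, p_1 = 2*9 + 1 = 19, q_1 = 2*1 + 0 = 2.
  i=2: a_2=7, p_2 = 7*19 + 9 = 142, q_2 = 7*2 + 1 = 15.
  i=3: a_3=2, p_3 = 2*142 + 19 = 303, q_3 = 2*15 + 2 = 32.
q_3 = 32 > 16, so the last convergent with denominator <= 16 is p_2/q_2 = 142/15.
The closest fraction with denominator <= 16 is either p_2/q_2 or the intermediate fraction (k*p_2 + p_1)/(k*q_2 + q_1) with the largest k >= 1 whose denominator stays <= 16; these approach x as k grows, and every other convergent or intermediate fraction in range is farther away.
Largest k: floor((16 - q_1)/q_2) = floor((16 - 2)/15) = 0.
Since k = 0, no intermediate fraction beyond p_2/q_2 has denominator <= 16, so the convergent 142/15 is the closest (its error is |303*15 - 142*32|/(32*15) = 1/480).

142/15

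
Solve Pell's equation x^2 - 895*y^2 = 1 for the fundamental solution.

First expand sqrt(895) as a continued fraction. With x_i = (sqrt(895) + m_i)/d_i and (m_0, d_0) = (0, 1): a_0 = floor(sqrt(895)) = 29, since 29^2 = 841 <= 895 < 900 = 30^2.
Iterate m_{i+1} = d_i*a_i - m_i, d_{i+1} = (895 - m_{i+1}^2)/d_i, a_{i+1} = floor((a_0 + m_{i+1})/d_{i+1}):
  m_1 = 1*29 - 0 = 29, d_1 = (895 - 29^2)/1 = 54/1 = 54, a_1 = floor((29 + 29)/54) = 1.
  m_2 = 54*1 - 29 = 25, d_2 = (895 - 25^2)/54 = 270/54 = 5, a_2 = floor((29 + 25)/5) = 10.
  m_3 = 5*10 - 25 = 25, d_3 = (895 - 25^2)/5 = 270/5 = 54, a_3 = floor((29 + 25)/54) = 1.
  m_4 = 54*1 - 25 = 29, d_4 = (895 - 29^2)/54 = 54/54 = 1, a_4 = floor((29 + 29)/1) = 58.
  m_5 = 1*58 - 29 = 29, d_5 = (895 - 29^2)/1 = 54/1 = 54: (m_5, d_5) = (m_1, d_1) = (29, 54), so from here the quotients repeat a_1, ..., a_4; the period length is 4.
So sqrt(895) = [29; (1, 10, 1, 58)] with period length k = 4.
k is even, so the fundamental solution of x^2 - 895y^2 = 1 is (p_{k-1}, q_{k-1}) = (p_3, q_3); compute convergents through index 3.
Convergents (p_i = a_i*p_{i-1} + p_{i-2}, q_i = a_i*q_{i-1} + q_{i-2} with p_{-2}=0, p_{-1}=1, q_{-2}=1, q_{-1}=0):
  i=0: a_0=29, p_0 = 29*1 + 0 = 29, q_0 = 29*0 + 1 = 1.
  i=1: a_1=1, p_1 = 1*29 + 1 = 30, q_1 = 1*1 + 0 = 1.
  i=2: a_2=10, p_2 = 10*30 + 29 = 329, q_2 = 10*1 + 1 = 11.
  i=3: a_3=1, p_3 = 1*329 + 30 = 359, q_3 = 1*11 + 1 = 12.
Check: 359^2 - 895*12^2 = 128881 - 128880 = 1, so (x, y) = (359, 12) solves the equation, and by the theorem it is the least positive solution.

(x, y) = (359, 12)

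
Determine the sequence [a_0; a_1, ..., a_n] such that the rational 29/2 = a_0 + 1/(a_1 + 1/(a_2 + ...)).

Run the Euclidean algorithm on 29 and 2; the successive quotients are the partial quotients a_0, a_1, ... (each step inverts the fractional part left over by the previous one):
  29 = 14*2 + 1, so a_0 = 14.
  2 = 2*1 + 0, so a_1 = 2.
The remainder reaches 0 after 2 divisions, so the expansion has 2 partial quotients, read off in order.

[14; 2]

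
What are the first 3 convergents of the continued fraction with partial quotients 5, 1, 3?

Using the convergent recurrence p_i = a_i*p_{i-1} + p_{i-2}, q_i = a_i*q_{i-1} + q_{i-2} with p_{-2}=0, p_{-1}=1, q_{-2}=1, q_{-1}=0:
  i=0: a_0=5, p_0 = 5*1 + 0 = 5, q_0 = 5*0 + 1 = 1.
  i=1: a_1=1, p_1 = 1*5 + 1 = 6, q_1 = 1*1 + 0 = 1.
  i=2: a_2=3, p_2 = 3*6 + 5 = 23, q_2 = 3*1 + 1 = 4.

5/1, 6/1, 23/4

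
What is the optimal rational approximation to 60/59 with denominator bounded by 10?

1/1

Expand x = 60/59 as a continued fraction with the Euclidean algorithm:
  60 = 1*59 + 1, so a_0 = 1.
  59 = 59*1 + 0, so a_1 = 59.
so x = [1; 59].
Convergents (p_i = a_i*p_{i-1} + p_{i-2}, q_i = a_i*q_{i-1} + q_{i-2} with p_{-2}=0, p_{-1}=1, q_{-2}=1, q_{-1}=0), until the denominator exceeds 10:
  i=0: a_0=1, p_0 = 1*1 + 0 = 1, q_0 = 1*0 + 1 = 1.
  i=1: a_1=59, p_1 = 59*1 + 1 = 60, q_1 = 59*1 + 0 = 59.
q_1 = 59 > 10, so the last convergent with denominator <= 10 is p_0/q_0 = 1/1.
The closest fraction with denominator <= 10 is either p_0/q_0 or the intermediate fraction (k*p_0 + p_{-1})/(k*q_0 + q_{-1}) with the largest k >= 1 whose denominator stays <= 10; these approach x as k grows, and every other convergent or intermediate fraction in range is farther away.
Largest k: floor((10 - q_{-1})/q_0) = floor((10 - 0)/1) = 10 (using the seeds p_{-1} = 1, q_{-1} = 0).
That gives (10*1 + 1)/(10*1 + 0) = 11/10.
Compare the errors: |x - 1/1| = |60*1 - 1*59|/(59*1) = 1/59, and |x - 11/10| = |60*10 - 11*59|/(59*10) = 49/590.
Cross-multiplying, 1*590 = 590 < 2891 = 49*59, so 1/59 is smaller: the convergent 1/1 is closer to x than 11/10.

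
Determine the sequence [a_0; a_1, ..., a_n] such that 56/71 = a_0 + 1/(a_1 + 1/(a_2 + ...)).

[0; 1, 3, 1, 2, 1, 3]

Run the Euclidean algorithm on 56 and 71; the successive quotients are the partial quotients a_0, a_1, ... (each step inverts the fractional part left over by the previous one):
  56 = 0*71 + 56, so a_0 = 0.
  71 = 1*56 + 15, so a_1 = 1.
  56 = 3*15 + 11, so a_2 = 3.
  15 = 1*11 + 4, so a_3 = 1.
  11 = 2*4 + 3, so a_4 = 2.
  4 = 1*3 + 1, so a_5 = 1.
  3 = 3*1 + 0, so a_6 = 3.
The remainder reaches 0 after 7 divisions, so the expansion has 7 partial quotients, read off in order.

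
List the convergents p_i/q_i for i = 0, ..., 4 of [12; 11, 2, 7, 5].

Using the convergent recurrence p_i = a_i*p_{i-1} + p_{i-2}, q_i = a_i*q_{i-1} + q_{i-2} with p_{-2}=0, p_{-1}=1, q_{-2}=1, q_{-1}=0:
  i=0: a_0=12, p_0 = 12*1 + 0 = 12, q_0 = 12*0 + 1 = 1.
  i=1: a_1=11, p_1 = 11*12 + 1 = 133, q_1 = 11*1 + 0 = 11.
  i=2: a_2=2, p_2 = 2*133 + 12 = 278, q_2 = 2*11 + 1 = 23.
  i=3: a_3=7, p_3 = 7*278 + 133 = 2079, q_3 = 7*23 + 11 = 172.
  i=4: a_4=5, p_4 = 5*2079 + 278 = 10673, q_4 = 5*172 + 23 = 883.

12/1, 133/11, 278/23, 2079/172, 10673/883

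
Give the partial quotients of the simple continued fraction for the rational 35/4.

[8; 1, 3]

Run the Euclidean algorithm on 35 and 4; the successive quotients are the partial quotients a_0, a_1, ... (each step inverts the fractional part left over by the previous one):
  35 = 8*4 + 3, so a_0 = 8.
  4 = 1*3 + 1, so a_1 = 1.
  3 = 3*1 + 0, so a_2 = 3.
The remainder reaches 0 after 3 divisions, so the expansion has 3 partial quotients, read off in order.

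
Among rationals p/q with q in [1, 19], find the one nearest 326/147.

Expand x = 326/147 as a continued fraction with the Euclidean algorithm:
  326 = 2*147 + 32, so a_0 = 2.
  147 = 4*32 + 19, so a_1 = 4.
  32 = 1*19 + 13, so a_2 = 1.
  19 = 1*13 + 6, so a_3 = 1.
  13 = 2*6 + 1, so a_4 = 2.
  6 = 6*1 + 0, so a_5 = 6.
so x = [2; 4, 1, 1, 2, 6].
Convergents (p_i = a_i*p_{i-1} + p_{i-2}, q_i = a_i*q_{i-1} + q_{i-2} with p_{-2}=0, p_{-1}=1, q_{-2}=1, q_{-1}=0), until the denominator exceeds 19:
  i=0: a_0=2, p_0 = 2*1 + 0 = 2, q_0 = 2*0 + 1 = 1.
  i=1: a_1=4, p_1 = 4*2 + 1 = 9, q_1 = 4*1 + 0 = 4.
  i=2: a_2=1, p_2 = 1*9 + 2 = 11, q_2 = 1*4 + 1 = 5.
  i=3: a_3=1, p_3 = 1*11 + 9 = 20, q_3 = 1*5 + 4 = 9.
  i=4: a_4=2, p_4 = 2*20 + 11 = 51, q_4 = 2*9 + 5 = 23.
q_4 = 23 > 19, so the last convergent with denominator <= 19 is p_3/q_3 = 20/9.
The closest fraction with denominator <= 19 is either p_3/q_3 or the intermediate fraction (k*p_3 + p_2)/(k*q_3 + q_2) with the largest k >= 1 whose denominator stays <= 19; these approach x as k grows, and every other convergent or intermediate fraction in range is farther away.
Largest k: floor((19 - q_2)/q_3) = floor((19 - 5)/9) = 1.
That gives (1*20 + 11)/(1*9 + 5) = 31/14.
Compare the errors: |x - 20/9| = |326*9 - 20*147|/(147*9) = 6/1323, and |x - 31/14| = |326*14 - 31*147|/(147*14) = 7/2058.
Cross-multiplying, 7*1323 = 9261 < 12348 = 6*2058, so 7/2058 is smaller: the intermediate fraction 31/14 is closer to x than 20/9.

31/14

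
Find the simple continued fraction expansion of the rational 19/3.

[6; 3]

Run the Euclidean algorithm on 19 and 3; the successive quotients are the partial quotients a_0, a_1, ... (each step inverts the fractional part left over by the previous one):
  19 = 6*3 + 1, so a_0 = 6.
  3 = 3*1 + 0, so a_1 = 3.
The remainder reaches 0 after 2 divisions, so the expansion has 2 partial quotients, read off in order.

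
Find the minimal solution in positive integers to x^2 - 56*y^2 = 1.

First expand sqrt(56) as a continued fraction. With x_i = (sqrt(56) + m_i)/d_i and (m_0, d_0) = (0, 1): a_0 = floor(sqrt(56)) = 7, since 7^2 = 49 <= 56 < 64 = 8^2.
Iterate m_{i+1} = d_i*a_i - m_i, d_{i+1} = (56 - m_{i+1}^2)/d_i, a_{i+1} = floor((a_0 + m_{i+1})/d_{i+1}):
  m_1 = 1*7 - 0 = 7, d_1 = (56 - 7^2)/1 = 7/1 = 7, a_1 = floor((7 + 7)/7) = 2.
  m_2 = 7*2 - 7 = 7, d_2 = (56 - 7^2)/7 = 7/7 = 1, a_2 = floor((7 + 7)/1) = 14.
  m_3 = 1*14 - 7 = 7, d_3 = (56 - 7^2)/1 = 7/1 = 7: (m_3, d_3) = (m_1, d_1) = (7, 7), so from here the quotients repeat a_1, a_2; the period length is 2.
So sqrt(56) = [7; (2, 14)] with period length k = 2.
k is even, so the fundamental solution of x^2 - 56y^2 = 1 is (p_{k-1}, q_{k-1}) = (p_1, q_1); compute convergents through index 1.
Convergents (p_i = a_i*p_{i-1} + p_{i-2}, q_i = a_i*q_{i-1} + q_{i-2} with p_{-2}=0, p_{-1}=1, q_{-2}=1, q_{-1}=0):
  i=0: a_0=7, p_0 = 7*1 + 0 = 7, q_0 = 7*0 + 1 = 1.
  i=1: a_1=2, p_1 = 2*7 + 1 = 15, q_1 = 2*1 + 0 = 2.
Check: 15^2 - 56*2^2 = 225 - 224 = 1, so (x, y) = (15, 2) solves the equation, and by the theorem it is the least positive solution.

(x, y) = (15, 2)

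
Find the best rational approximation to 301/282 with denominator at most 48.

Expand x = 301/282 as a continued fraction with the Euclidean algorithm:
  301 = 1*282 + 19, so a_0 = 1.
  282 = 14*19 + 16, so a_1 = 14.
  19 = 1*16 + 3, so a_2 = 1.
  16 = 5*3 + 1, so a_3 = 5.
  3 = 3*1 + 0, so a_4 = 3.
so x = [1; 14, 1, 5, 3].
Convergents (p_i = a_i*p_{i-1} + p_{i-2}, q_i = a_i*q_{i-1} + q_{i-2} with p_{-2}=0, p_{-1}=1, q_{-2}=1, q_{-1}=0), until the denominator exceeds 48:
  i=0: a_0=1, p_0 = 1*1 + 0 = 1, q_0 = 1*0 + 1 = 1.
  i=1: a_1=14, p_1 = 14*1 + 1 = 15, q_1 = 14*1 + 0 = 14.
  i=2: a_2=1, p_2 = 1*15 + 1 = 16, q_2 = 1*14 + 1 = 15.
  i=3: a_3=5, p_3 = 5*16 + 15 = 95, q_3 = 5*15 + 14 = 89.
q_3 = 89 > 48, so the last convergent with denominator <= 48 is p_2/q_2 = 16/15.
The closest fraction with denominator <= 48 is either p_2/q_2 or the intermediate fraction (k*p_2 + p_1)/(k*q_2 + q_1) with the largest k >= 1 whose denominator stays <= 48; these approach x as k grows, and every other convergent or intermediate fraction in range is farther away.
Largest k: floor((48 - q_1)/q_2) = floor((48 - 14)/15) = 2.
That gives (2*16 + 15)/(2*15 + 14) = 47/44.
Compare the errors: |x - 16/15| = |301*15 - 16*282|/(282*15) = 3/4230, and |x - 47/44| = |301*44 - 47*282|/(282*44) = 10/12408.
Cross-multiplying, 3*12408 = 37224 < 42300 = 10*4230, so 3/4230 is smaller: the convergent 16/15 is closer to x than 47/44.

16/15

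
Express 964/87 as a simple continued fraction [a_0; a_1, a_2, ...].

[11; 12, 2, 3]

Run the Euclidean algorithm on 964 and 87; the successive quotients are the partial quotients a_0, a_1, ... (each step inverts the fractional part left over by the previous one):
  964 = 11*87 + 7, so a_0 = 11.
  87 = 12*7 + 3, so a_1 = 12.
  7 = 2*3 + 1, so a_2 = 2.
  3 = 3*1 + 0, so a_3 = 3.
The remainder reaches 0 after 4 divisions, so the expansion has 4 partial quotients, read off in order.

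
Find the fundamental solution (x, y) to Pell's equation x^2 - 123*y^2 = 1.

(x, y) = (122, 11)

First expand sqrt(123) as a continued fraction. With x_i = (sqrt(123) + m_i)/d_i and (m_0, d_0) = (0, 1): a_0 = floor(sqrt(123)) = 11, since 11^2 = 121 <= 123 < 144 = 12^2.
Iterate m_{i+1} = d_i*a_i - m_i, d_{i+1} = (123 - m_{i+1}^2)/d_i, a_{i+1} = floor((a_0 + m_{i+1})/d_{i+1}):
  m_1 = 1*11 - 0 = 11, d_1 = (123 - 11^2)/1 = 2/1 = 2, a_1 = floor((11 + 11)/2) = 11.
  m_2 = 2*11 - 11 = 11, d_2 = (123 - 11^2)/2 = 2/2 = 1, a_2 = floor((11 + 11)/1) = 22.
  m_3 = 1*22 - 11 = 11, d_3 = (123 - 11^2)/1 = 2/1 = 2: (m_3, d_3) = (m_1, d_1) = (11, 2), so from here the quotients repeat a_1, a_2; the period length is 2.
So sqrt(123) = [11; (11, 22)] with period length k = 2.
k is even, so the fundamental solution of x^2 - 123y^2 = 1 is (p_{k-1}, q_{k-1}) = (p_1, q_1); compute convergents through index 1.
Convergents (p_i = a_i*p_{i-1} + p_{i-2}, q_i = a_i*q_{i-1} + q_{i-2} with p_{-2}=0, p_{-1}=1, q_{-2}=1, q_{-1}=0):
  i=0: a_0=11, p_0 = 11*1 + 0 = 11, q_0 = 11*0 + 1 = 1.
  i=1: a_1=11, p_1 = 11*11 + 1 = 122, q_1 = 11*1 + 0 = 11.
Check: 122^2 - 123*11^2 = 14884 - 14883 = 1, so (x, y) = (122, 11) solves the equation, and by the theorem it is the least positive solution.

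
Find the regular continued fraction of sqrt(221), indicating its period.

Write x_i = (sqrt(221) + m_i)/d_i with (m_0, d_0) = (0, 1). a_0 = floor(sqrt(221)) = 14, since 14^2 = 196 <= 221 < 225 = 15^2.
Iterate m_{i+1} = d_i*a_i - m_i, d_{i+1} = (221 - m_{i+1}^2)/d_i, a_{i+1} = floor((a_0 + m_{i+1})/d_{i+1}):
  m_1 = 1*14 - 0 = 14, d_1 = (221 - 14^2)/1 = 25/1 = 25, a_1 = floor((14 + 14)/25) = 1.
  m_2 = 25*1 - 14 = 11, d_2 = (221 - 11^2)/25 = 100/25 = 4, a_2 = floor((14 + 11)/4) = 6.
  m_3 = 4*6 - 11 = 13, d_3 = (221 - 13^2)/4 = 52/4 = 13, a_3 = floor((14 + 13)/13) = 2.
  m_4 = 13*2 - 13 = 13, d_4 = (221 - 13^2)/13 = 52/13 = 4, a_4 = floor((14 + 13)/4) = 6.
  m_5 = 4*6 - 13 = 11, d_5 = (221 - 11^2)/4 = 100/4 = 25, a_5 = floor((14 + 11)/25) = 1.
  m_6 = 25*1 - 11 = 14, d_6 = (221 - 14^2)/25 = 25/25 = 1, a_6 = floor((14 + 14)/1) = 28.
  m_7 = 1*28 - 14 = 14, d_7 = (221 - 14^2)/1 = 25/1 = 25: (m_7, d_7) = (m_1, d_1) = (14, 25), so from here the quotients repeat a_1, ..., a_6; the period length is 6.
Hence the expansion of sqrt(221) is a_0 = 14 followed by the repeating block 1, 6, 2, 6, 1, 28 (period 6).

[14; (1, 6, 2, 6, 1, 28)]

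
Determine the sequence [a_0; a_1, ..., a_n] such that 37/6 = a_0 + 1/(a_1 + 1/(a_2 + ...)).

[6; 6]

Run the Euclidean algorithm on 37 and 6; the successive quotients are the partial quotients a_0, a_1, ... (each step inverts the fractional part left over by the previous one):
  37 = 6*6 + 1, so a_0 = 6.
  6 = 6*1 + 0, so a_1 = 6.
The remainder reaches 0 after 2 divisions, so the expansion has 2 partial quotients, read off in order.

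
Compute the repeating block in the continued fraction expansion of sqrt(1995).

[44; (1, 1, 1, 88)]

Write x_i = (sqrt(1995) + m_i)/d_i with (m_0, d_0) = (0, 1). a_0 = floor(sqrt(1995)) = 44, since 44^2 = 1936 <= 1995 < 2025 = 45^2.
Iterate m_{i+1} = d_i*a_i - m_i, d_{i+1} = (1995 - m_{i+1}^2)/d_i, a_{i+1} = floor((a_0 + m_{i+1})/d_{i+1}):
  m_1 = 1*44 - 0 = 44, d_1 = (1995 - 44^2)/1 = 59/1 = 59, a_1 = floor((44 + 44)/59) = 1.
  m_2 = 59*1 - 44 = 15, d_2 = (1995 - 15^2)/59 = 1770/59 = 30, a_2 = floor((44 + 15)/30) = 1.
  m_3 = 30*1 - 15 = 15, d_3 = (1995 - 15^2)/30 = 1770/30 = 59, a_3 = floor((44 + 15)/59) = 1.
  m_4 = 59*1 - 15 = 44, d_4 = (1995 - 44^2)/59 = 59/59 = 1, a_4 = floor((44 + 44)/1) = 88.
  m_5 = 1*88 - 44 = 44, d_5 = (1995 - 44^2)/1 = 59/1 = 59: (m_5, d_5) = (m_1, d_1) = (44, 59), so from here the quotients repeat a_1, ..., a_4; the period length is 4.
Hence the expansion of sqrt(1995) is a_0 = 44 followed by the repeating block 1, 1, 1, 88 (period 4).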